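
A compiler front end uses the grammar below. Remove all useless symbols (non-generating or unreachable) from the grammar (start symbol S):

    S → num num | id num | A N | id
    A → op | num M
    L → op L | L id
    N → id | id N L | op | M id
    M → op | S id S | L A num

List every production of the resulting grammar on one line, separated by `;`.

Generating nonterminals: {A, M, N, S}.
Reachable from S after that: {A, M, N, S}.
Removed useless symbols: {L} and every production mentioning them.

S → num num | id num | A N | id; A → op | num M; N → id | op | M id; M → op | S id S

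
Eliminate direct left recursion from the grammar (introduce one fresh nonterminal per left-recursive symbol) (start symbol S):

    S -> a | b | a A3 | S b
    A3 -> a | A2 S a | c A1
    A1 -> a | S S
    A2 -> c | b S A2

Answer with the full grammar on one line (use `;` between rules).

S -> a S' | b S' | a A3 S'; A3 -> a | A2 S a | c A1; A1 -> a | S S; A2 -> c | b S A2; S' -> b S' | eps

S is directly left-recursive.
For S: α = {b}, β = {a, b, a A3}. Rewrite as S → β S' and S' → α S' | ε.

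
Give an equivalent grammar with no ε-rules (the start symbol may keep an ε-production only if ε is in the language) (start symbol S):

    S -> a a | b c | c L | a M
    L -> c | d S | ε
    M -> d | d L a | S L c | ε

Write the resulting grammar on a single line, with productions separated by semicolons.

The nullable symbols are {L, M}.
ε ∉ L(G), so no ε-production is kept.
For each production, add variants omitting each subset of nullable occurrences: S → c L gives c L | c. S → a M gives a M | a. M → d L a gives d L a | d a. M → S L c gives S L c | S c.

S -> a a | b c | c L | c | a M | a; L -> c | d S; M -> d | d L a | d a | S L c | S c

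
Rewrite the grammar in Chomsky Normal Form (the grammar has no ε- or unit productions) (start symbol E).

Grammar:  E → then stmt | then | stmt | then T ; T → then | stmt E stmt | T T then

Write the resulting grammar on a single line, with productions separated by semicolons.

Introduce a nonterminal for each terminal appearing in a rule of length ≥ 2: X1 → then, X2 → stmt.
Binarize each right-hand side of length ≥ 3 by chaining fresh nonterminals (Y1, Y2, …): affected rules were T → X2 E X2; T → T T X1.

E → X1 X2 | then | stmt | X1 T; T → then | X2 Y1 | T Y2; X1 → then; X2 → stmt; Y1 → E X2; Y2 → T X1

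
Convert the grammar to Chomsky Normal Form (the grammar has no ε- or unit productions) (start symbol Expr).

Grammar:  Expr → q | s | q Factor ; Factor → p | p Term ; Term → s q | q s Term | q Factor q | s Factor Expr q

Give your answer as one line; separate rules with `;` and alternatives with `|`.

Introduce a nonterminal for each terminal appearing in a rule of length ≥ 2: X1 → q, X2 → p, X3 → s.
Binarize each right-hand side of length ≥ 3 by chaining fresh nonterminals (Y1, Y2, …): affected rules were Term → X1 X3 Term; Term → X1 Factor X1; Term → X3 Factor Expr X1.

Expr → q | s | X1 Factor; Factor → p | X2 Term; Term → X3 X1 | X1 Y1 | X1 Y2 | X3 Y3; X1 → q; X2 → p; X3 → s; Y1 → X3 Term; Y2 → Factor X1; Y3 → Factor Y4; Y4 → Expr X1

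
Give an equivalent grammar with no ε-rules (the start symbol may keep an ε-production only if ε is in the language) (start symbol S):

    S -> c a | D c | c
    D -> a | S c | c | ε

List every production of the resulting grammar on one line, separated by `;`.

S -> c a | D c | c; D -> a | S c | c

The nullable symbols are {D}.
ε ∉ L(G), so no ε-production is kept.
Expand every rule over subsets of its nullable positions: S → D c gives D c | c.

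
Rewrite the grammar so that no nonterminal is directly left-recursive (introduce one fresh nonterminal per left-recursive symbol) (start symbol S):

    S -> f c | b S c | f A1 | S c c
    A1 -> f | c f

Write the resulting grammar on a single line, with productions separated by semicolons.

S -> f c S' | b S c S' | f A1 S'; A1 -> f | c f; S' -> c c S' | ε

Left recursion appears on S.
For S: α = {c c}, β = {f c, b S c, f A1}. Rewrite as S → β S' and S' → α S' | ε.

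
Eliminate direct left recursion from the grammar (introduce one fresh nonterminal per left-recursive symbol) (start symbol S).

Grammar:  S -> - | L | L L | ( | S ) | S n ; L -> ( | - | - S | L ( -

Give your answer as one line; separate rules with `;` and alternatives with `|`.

S, L are directly left-recursive.
For S: α = {), n}, β = {-, L, L L, (}. Rewrite as S → β S' and S' → α S' | ε.
For L: α = {( -}, β = {(, -, - S}. Rewrite as L → β L' and L' → α L' | ε.

S -> - S' | L S' | L L S' | ( S'; L -> ( L' | - L' | - S L'; S' -> ) S' | n S' | eps; L' -> ( - L' | eps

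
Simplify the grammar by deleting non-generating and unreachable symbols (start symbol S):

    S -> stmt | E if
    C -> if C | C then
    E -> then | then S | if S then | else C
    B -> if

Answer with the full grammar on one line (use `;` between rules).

Generating nonterminals: {B, E, S}.
Reachable from S after that: {E, S}.
Removed useless symbols: {B, C} and every production mentioning them.

S -> stmt | E if; E -> then | then S | if S then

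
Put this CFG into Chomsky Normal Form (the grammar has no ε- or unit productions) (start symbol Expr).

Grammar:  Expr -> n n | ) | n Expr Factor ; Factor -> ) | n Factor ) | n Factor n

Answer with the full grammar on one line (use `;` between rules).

Expr -> X1 X1 | ) | X1 Y1; Factor -> ) | X1 Y2 | X1 Y3; X1 -> n; X2 -> ); Y1 -> Expr Factor; Y2 -> Factor X2; Y3 -> Factor X1

Introduce a nonterminal for each terminal appearing in a rule of length ≥ 2: X1 → n, X2 → ).
Binarize each right-hand side of length ≥ 3 by chaining fresh nonterminals (Y1, Y2, …): affected rules were Expr → X1 Expr Factor; Factor → X1 Factor X2; Factor → X1 Factor X1.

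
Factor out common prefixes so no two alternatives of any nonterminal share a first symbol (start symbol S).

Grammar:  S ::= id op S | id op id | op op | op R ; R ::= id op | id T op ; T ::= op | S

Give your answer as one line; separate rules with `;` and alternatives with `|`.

S has alternatives sharing prefix 'id op': factor to S → id op S' with S' → S | id.
S has alternatives sharing prefix 'op': factor to S → op S'' with S'' → op | R.
R has alternatives sharing prefix 'id': factor to R → id R' with R' → op | T op.

S ::= id op S' | op S''; R ::= id R'; T ::= op | S; S' ::= S | id; S'' ::= op | R; R' ::= op | T op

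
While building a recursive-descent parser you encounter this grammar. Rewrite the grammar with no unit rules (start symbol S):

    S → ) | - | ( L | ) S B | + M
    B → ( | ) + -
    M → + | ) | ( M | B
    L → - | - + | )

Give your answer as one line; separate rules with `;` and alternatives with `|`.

S → ) | - | ( L | ) S B | + M; B → ( | ) + -; M → ( | ) + - | + | ) | ( M; L → - | - + | )

Unit pairs: M ⇒* {B}.
For each unit pair (A, B), copy every non-unit production of B to A, then drop all unit productions.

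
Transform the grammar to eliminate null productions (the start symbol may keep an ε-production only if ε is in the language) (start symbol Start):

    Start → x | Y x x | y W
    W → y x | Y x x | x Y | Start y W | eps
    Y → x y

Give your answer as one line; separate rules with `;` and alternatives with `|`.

Start → x | Y x x | y W | y; W → y x | Y x x | x Y | Start y W | Start y; Y → x y

Nullable nonterminals: {W}.
ε ∉ L(G), so no ε-production is kept.
For each production, add variants omitting each subset of nullable occurrences: Start → y W gives y W | y. W → Start y W gives Start y W | Start y.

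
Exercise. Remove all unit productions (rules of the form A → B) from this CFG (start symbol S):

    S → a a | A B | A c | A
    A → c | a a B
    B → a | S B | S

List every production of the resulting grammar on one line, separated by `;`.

Unit pairs: B ⇒* {A, S}; S ⇒* {A}.
For every A with A ⇒* B via unit rules, add B's non-unit alternatives to A; then delete every rule of the form X → Y.

S → a a | A B | A c | c | a a B; A → c | a a B; B → a | S B | a a | A B | A c | c | a a B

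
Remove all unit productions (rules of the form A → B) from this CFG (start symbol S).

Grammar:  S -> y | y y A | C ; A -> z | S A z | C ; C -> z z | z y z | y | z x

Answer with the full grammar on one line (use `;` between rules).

S -> z z | z y z | y | z x | y y A; A -> z z | z y z | y | z x | z | S A z; C -> z z | z y z | y | z x

Unit pairs: A ⇒* {C}; S ⇒* {C}.
For every A with A ⇒* B via unit rules, add B's non-unit alternatives to A; then delete every rule of the form X → Y.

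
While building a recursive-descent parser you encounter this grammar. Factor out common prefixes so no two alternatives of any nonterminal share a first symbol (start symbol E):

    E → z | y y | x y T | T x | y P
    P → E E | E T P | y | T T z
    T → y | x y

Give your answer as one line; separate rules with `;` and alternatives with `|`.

E → z | x y T | T x | y E'; P → y | T T z | E P'; T → y | x y; E' → y | P; P' → E | T P

E has alternatives sharing prefix 'y': factor to E → y E' with E' → y | P.
P has alternatives sharing prefix 'E': factor to P → E P' with P' → E | T P.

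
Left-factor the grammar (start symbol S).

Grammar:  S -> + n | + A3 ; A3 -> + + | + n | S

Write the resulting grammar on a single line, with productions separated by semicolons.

S -> + S'; A3 -> S | + A3'; S' -> n | A3; A3' -> + | n

S has alternatives sharing prefix '+': factor to S → + S' with S' → n | A3.
A3 has alternatives sharing prefix '+': factor to A3 → + A3' with A3' → + | n.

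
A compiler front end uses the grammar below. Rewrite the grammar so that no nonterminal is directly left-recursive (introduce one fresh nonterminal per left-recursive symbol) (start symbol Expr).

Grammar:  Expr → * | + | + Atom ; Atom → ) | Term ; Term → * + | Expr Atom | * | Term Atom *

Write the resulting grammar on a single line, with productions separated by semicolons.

Expr → * | + | + Atom; Atom → ) | Term; Term → * + Term1 | Expr Atom Term1 | * Term1; Term1 → Atom * Term1 | epsilon

Term is directly left-recursive.
For Term: α = {Atom *}, β = {* +, Expr Atom, *}. Rewrite as Term → β Term1 and Term1 → α Term1 | ε.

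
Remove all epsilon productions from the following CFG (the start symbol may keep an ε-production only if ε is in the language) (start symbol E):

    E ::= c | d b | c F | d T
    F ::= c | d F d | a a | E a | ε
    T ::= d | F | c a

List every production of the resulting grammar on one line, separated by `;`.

Nullable set = {F, T}.
ε ∉ L(G), so no ε-production is kept.
Add the nullable-subset variants: E → d T gives d T | d. F → d F d gives d F d | d d.

E ::= c | d b | c F | d T | d; F ::= c | d F d | d d | a a | E a; T ::= d | F | c a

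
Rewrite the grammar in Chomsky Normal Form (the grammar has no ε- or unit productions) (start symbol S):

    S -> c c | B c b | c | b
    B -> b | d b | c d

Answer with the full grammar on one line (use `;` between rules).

Introduce a nonterminal for each terminal appearing in a rule of length ≥ 2: X1 → c, X2 → b, X3 → d.
Binarize each right-hand side of length ≥ 3 by chaining fresh nonterminals (Y1, Y2, …): affected rules were S → B X1 X2.

S -> X1 X1 | B Y1 | c | b; B -> b | X3 X2 | X1 X3; X1 -> c; X2 -> b; X3 -> d; Y1 -> X1 X2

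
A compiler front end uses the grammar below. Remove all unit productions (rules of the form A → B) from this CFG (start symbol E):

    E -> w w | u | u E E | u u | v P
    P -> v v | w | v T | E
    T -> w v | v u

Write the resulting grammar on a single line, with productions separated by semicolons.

Unit pairs: P ⇒* {E}.
For each unit pair (A, B), copy every non-unit production of B to A, then drop all unit productions.

E -> w w | u | u E E | u u | v P; P -> w w | u | u E E | u u | v P | v v | w | v T; T -> w v | v u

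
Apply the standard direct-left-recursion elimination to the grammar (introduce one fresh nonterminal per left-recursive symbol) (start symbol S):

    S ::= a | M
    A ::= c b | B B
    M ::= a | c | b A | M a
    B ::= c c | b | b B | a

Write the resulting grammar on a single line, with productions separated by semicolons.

Left recursion appears on M.
For M: α = {a}, β = {a, c, b A}. Rewrite as M → β M' and M' → α M' | ε.

S ::= a | M; A ::= c b | B B; M ::= a M' | c M' | b A M'; B ::= c c | b | b B | a; M' ::= a M' | eps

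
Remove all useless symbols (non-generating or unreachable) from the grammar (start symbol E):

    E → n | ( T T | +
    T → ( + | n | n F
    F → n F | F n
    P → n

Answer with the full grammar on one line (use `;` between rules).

Generating nonterminals: {E, P, T}.
Reachable from E after that: {E, T}.
Removed useless symbols: {F, P} and every production mentioning them.

E → n | ( T T | +; T → ( + | n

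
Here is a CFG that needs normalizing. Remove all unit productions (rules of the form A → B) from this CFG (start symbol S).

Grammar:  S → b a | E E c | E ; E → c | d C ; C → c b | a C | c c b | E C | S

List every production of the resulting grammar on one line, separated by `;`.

Unit pairs: C ⇒* {E, S}; S ⇒* {E}.
Replace each nonterminal's rules with the union of the non-unit rules of every nonterminal it unit-derives.

S → c | d C | b a | E E c; E → c | d C; C → c | d C | c b | a C | c c b | E C | b a | E E c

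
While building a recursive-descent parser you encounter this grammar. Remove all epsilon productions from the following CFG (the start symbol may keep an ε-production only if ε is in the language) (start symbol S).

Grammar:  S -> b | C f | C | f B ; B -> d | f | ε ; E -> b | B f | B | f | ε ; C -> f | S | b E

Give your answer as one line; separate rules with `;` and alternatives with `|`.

S -> b | C f | C | f B | f; B -> d | f; E -> b | B f | f | B; C -> f | S | b E | b

Nullable nonterminals: {B, E}.
ε ∉ L(G), so no ε-production is kept.
For each production, add variants omitting each subset of nullable occurrences: S → f B gives f B | f. E → B f gives B f | f. C → b E gives b E | b.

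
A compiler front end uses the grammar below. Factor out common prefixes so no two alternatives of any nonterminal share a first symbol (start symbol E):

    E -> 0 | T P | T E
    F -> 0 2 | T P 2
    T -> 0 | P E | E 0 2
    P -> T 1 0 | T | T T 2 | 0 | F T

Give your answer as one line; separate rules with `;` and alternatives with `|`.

E -> 0 | T E'; F -> 0 2 | T P 2; T -> 0 | P E | E 0 2; P -> 0 | F T | T P'; E' -> P | E; P' -> 1 0 | ε | T 2

E has alternatives sharing prefix 'T': factor to E → T E' with E' → P | E.
P has alternatives sharing prefix 'T': factor to P → T P' with P' → 1 0 | ε | T 2.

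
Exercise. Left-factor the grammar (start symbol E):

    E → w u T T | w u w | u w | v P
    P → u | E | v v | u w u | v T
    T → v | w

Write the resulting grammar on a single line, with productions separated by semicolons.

E → u w | v P | w u E'; P → E | u P' | v P''; T → v | w; E' → T T | w; P' → ε | w u; P'' → v | T

E has alternatives sharing prefix 'w u': factor to E → w u E' with E' → T T | w.
P has alternatives sharing prefix 'u': factor to P → u P' with P' → ε | w u.
P has alternatives sharing prefix 'v': factor to P → v P'' with P'' → v | T.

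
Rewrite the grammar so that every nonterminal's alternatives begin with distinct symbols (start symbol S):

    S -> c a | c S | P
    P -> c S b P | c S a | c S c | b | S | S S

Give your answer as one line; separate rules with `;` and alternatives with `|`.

S has alternatives sharing prefix 'c': factor to S → c S' with S' → a | S.
P has alternatives sharing prefix 'c S': factor to P → c S P' with P' → b P | a | c.
P has alternatives sharing prefix 'S': factor to P → S P'' with P'' → ε | S.

S -> P | c S'; P -> b | c S P' | S P''; S' -> a | S; P' -> b P | a | c; P'' -> ε | S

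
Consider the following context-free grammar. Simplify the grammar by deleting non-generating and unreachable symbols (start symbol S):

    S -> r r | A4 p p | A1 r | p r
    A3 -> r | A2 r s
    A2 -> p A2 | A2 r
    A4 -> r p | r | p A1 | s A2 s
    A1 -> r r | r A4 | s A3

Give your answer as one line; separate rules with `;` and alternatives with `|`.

S -> r r | A4 p p | A1 r | p r; A3 -> r; A4 -> r p | r | p A1; A1 -> r r | r A4 | s A3

Generating nonterminals: {A1, A3, A4, S}.
Reachable from S after that: {A1, A3, A4, S}.
Removed useless symbols: {A2} and every production mentioning them.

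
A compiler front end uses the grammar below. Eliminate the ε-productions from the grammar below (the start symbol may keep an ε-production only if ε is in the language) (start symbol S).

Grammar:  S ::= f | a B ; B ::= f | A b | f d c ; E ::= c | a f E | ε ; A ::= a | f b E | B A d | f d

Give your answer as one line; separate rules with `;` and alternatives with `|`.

The nullable symbols are {E}.
ε ∉ L(G), so no ε-production is kept.
Add the nullable-subset variants: E → a f E gives a f E | a f. A → f b E gives f b E | f b.

S ::= f | a B; B ::= f | A b | f d c; E ::= c | a f E | a f; A ::= a | f b E | f b | B A d | f d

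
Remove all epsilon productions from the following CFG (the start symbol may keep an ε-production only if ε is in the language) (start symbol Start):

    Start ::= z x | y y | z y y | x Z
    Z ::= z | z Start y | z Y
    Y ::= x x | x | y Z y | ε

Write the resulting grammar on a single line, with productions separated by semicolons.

Start ::= z x | y y | z y y | x Z; Z ::= z | z Start y | z Y; Y ::= x x | x | y Z y

Nullable nonterminals: {Y}.
ε ∉ L(G), so no ε-production is kept.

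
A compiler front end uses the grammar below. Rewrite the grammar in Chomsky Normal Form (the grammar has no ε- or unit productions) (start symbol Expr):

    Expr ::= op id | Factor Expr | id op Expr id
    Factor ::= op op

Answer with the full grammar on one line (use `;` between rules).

Expr ::= X1 X2 | Factor Expr | X2 Y1; Factor ::= X1 X1; X1 ::= op; X2 ::= id; Y1 ::= X1 Y2; Y2 ::= Expr X2

Introduce a nonterminal for each terminal appearing in a rule of length ≥ 2: X1 → op, X2 → id.
Binarize each right-hand side of length ≥ 3 by chaining fresh nonterminals (Y1, Y2, …): affected rules were Expr → X2 X1 Expr X2.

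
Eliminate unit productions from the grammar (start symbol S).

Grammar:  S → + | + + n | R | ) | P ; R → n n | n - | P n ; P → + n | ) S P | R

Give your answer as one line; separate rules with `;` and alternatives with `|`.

Unit pairs: P ⇒* {R}; S ⇒* {P, R}.
For each unit pair (A, B), copy every non-unit production of B to A, then drop all unit productions.

S → + | + + n | ) | + n | ) S P | n n | n - | P n; R → n n | n - | P n; P → + n | ) S P | n n | n - | P n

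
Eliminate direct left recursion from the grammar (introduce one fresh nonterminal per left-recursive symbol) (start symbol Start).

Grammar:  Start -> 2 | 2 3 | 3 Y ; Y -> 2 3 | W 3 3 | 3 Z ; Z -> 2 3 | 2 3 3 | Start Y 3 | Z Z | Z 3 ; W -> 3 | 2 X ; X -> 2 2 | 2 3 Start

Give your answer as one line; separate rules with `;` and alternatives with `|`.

Start -> 2 | 2 3 | 3 Y; Y -> 2 3 | W 3 3 | 3 Z; Z -> 2 3 Z1 | 2 3 3 Z1 | Start Y 3 Z1; W -> 3 | 2 X; X -> 2 2 | 2 3 Start; Z1 -> Z Z1 | 3 Z1 | ε

Directly left-recursive nonterminal: Z.
For Z: α = {Z, 3}, β = {2 3, 2 3 3, Start Y 3}. Rewrite as Z → β Z1 and Z1 → α Z1 | ε.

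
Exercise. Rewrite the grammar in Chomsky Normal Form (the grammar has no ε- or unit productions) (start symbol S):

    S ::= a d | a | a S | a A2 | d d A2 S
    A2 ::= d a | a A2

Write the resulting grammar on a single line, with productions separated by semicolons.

S ::= X1 X2 | a | X1 S | X1 A2 | X2 Y1; A2 ::= X2 X1 | X1 A2; X1 ::= a; X2 ::= d; Y1 ::= X2 Y2; Y2 ::= A2 S

Introduce a nonterminal for each terminal appearing in a rule of length ≥ 2: X1 → a, X2 → d.
Binarize each right-hand side of length ≥ 3 by chaining fresh nonterminals (Y1, Y2, …): affected rules were S → X2 X2 A2 S.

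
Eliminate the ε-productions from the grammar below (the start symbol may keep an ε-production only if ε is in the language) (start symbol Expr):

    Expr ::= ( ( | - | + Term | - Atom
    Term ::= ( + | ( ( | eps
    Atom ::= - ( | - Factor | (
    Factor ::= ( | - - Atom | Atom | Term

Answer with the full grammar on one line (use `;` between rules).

Expr ::= ( ( | - | + Term | + | - Atom; Term ::= ( + | ( (; Atom ::= - ( | - Factor | - | (; Factor ::= ( | - - Atom | Atom | Term

Nullable nonterminals: {Factor, Term}.
ε ∉ L(G), so no ε-production is kept.
Expand every rule over subsets of its nullable positions: Expr → + Term gives + Term | +. Atom → - Factor gives - Factor | -.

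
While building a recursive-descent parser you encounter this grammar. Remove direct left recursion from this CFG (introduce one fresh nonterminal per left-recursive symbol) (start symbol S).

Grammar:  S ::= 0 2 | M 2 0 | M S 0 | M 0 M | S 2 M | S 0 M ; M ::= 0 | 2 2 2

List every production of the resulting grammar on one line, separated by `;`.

S ::= 0 2 S' | M 2 0 S' | M S 0 S' | M 0 M S'; M ::= 0 | 2 2 2; S' ::= 2 M S' | 0 M S' | ε

Left recursion appears on S.
For S: α = {2 M, 0 M}, β = {0 2, M 2 0, M S 0, M 0 M}. Rewrite as S → β S' and S' → α S' | ε.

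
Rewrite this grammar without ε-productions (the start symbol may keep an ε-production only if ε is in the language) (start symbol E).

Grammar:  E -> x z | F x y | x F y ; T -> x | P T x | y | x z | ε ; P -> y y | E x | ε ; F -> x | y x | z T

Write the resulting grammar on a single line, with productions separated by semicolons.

The nullable symbols are {P, T}.
ε ∉ L(G), so no ε-production is kept.
Add the nullable-subset variants: T → P T x gives P T x | P x | T x. F → z T gives z T | z.

E -> x z | F x y | x F y; T -> x | P T x | P x | T x | y | x z; P -> y y | E x; F -> x | y x | z T | z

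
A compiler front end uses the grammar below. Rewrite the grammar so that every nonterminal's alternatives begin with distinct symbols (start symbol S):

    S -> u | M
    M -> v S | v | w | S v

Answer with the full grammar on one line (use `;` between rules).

M has alternatives sharing prefix 'v': factor to M → v M' with M' → S | ε.

S -> u | M; M -> w | S v | v M'; M' -> S | epsilon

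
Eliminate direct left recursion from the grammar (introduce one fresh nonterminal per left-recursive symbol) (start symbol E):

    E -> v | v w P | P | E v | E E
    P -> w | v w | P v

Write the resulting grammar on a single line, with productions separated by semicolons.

Directly left-recursive nonterminals: E, P.
For E: α = {v, E}, β = {v, v w P, P}. Rewrite as E → β E' and E' → α E' | ε.
For P: α = {v}, β = {w, v w}. Rewrite as P → β P' and P' → α P' | ε.

E -> v E' | v w P E' | P E'; P -> w P' | v w P'; E' -> v E' | E E' | ε; P' -> v P' | ε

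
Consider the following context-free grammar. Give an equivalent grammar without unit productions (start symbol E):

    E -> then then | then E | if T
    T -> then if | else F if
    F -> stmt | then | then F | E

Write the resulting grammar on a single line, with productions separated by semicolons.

E -> then then | then E | if T; T -> then if | else F if; F -> then then | then E | if T | stmt | then | then F

Unit pairs: F ⇒* {E}.
For each unit pair (A, B), copy every non-unit production of B to A, then drop all unit productions.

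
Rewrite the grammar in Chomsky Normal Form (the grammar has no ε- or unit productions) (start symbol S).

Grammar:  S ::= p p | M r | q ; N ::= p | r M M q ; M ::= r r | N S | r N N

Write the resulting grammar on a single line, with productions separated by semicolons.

S ::= X1 X1 | M X2 | q; N ::= p | X2 Y1; M ::= X2 X2 | N S | X2 Y3; X1 ::= p; X2 ::= r; X3 ::= q; Y1 ::= M Y2; Y2 ::= M X3; Y3 ::= N N

Introduce a nonterminal for each terminal appearing in a rule of length ≥ 2: X1 → p, X2 → r, X3 → q.
Binarize each right-hand side of length ≥ 3 by chaining fresh nonterminals (Y1, Y2, …): affected rules were N → X2 M M X3; M → X2 N N.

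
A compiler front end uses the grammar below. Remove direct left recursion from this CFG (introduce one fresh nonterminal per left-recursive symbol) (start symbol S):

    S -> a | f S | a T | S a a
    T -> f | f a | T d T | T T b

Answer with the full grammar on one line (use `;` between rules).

Directly left-recursive nonterminals: S, T.
For S: α = {a a}, β = {a, f S, a T}. Rewrite as S → β S' and S' → α S' | ε.
For T: α = {d T, T b}, β = {f, f a}. Rewrite as T → β T' and T' → α T' | ε.

S -> a S' | f S S' | a T S'; T -> f T' | f a T'; S' -> a a S' | ε; T' -> d T T' | T b T' | ε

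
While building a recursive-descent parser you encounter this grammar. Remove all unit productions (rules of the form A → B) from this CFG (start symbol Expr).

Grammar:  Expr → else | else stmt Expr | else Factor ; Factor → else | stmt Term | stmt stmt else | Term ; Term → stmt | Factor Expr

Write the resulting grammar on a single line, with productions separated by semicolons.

Unit pairs: Factor ⇒* {Term}.
For every A with A ⇒* B via unit rules, add B's non-unit alternatives to A; then delete every rule of the form X → Y.

Expr → else | else stmt Expr | else Factor; Factor → stmt | Factor Expr | else | stmt Term | stmt stmt else; Term → stmt | Factor Expr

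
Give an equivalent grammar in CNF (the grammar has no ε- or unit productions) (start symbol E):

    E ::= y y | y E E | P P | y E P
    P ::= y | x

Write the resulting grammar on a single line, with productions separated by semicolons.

Introduce a nonterminal for each terminal appearing in a rule of length ≥ 2: X1 → y.
Binarize each right-hand side of length ≥ 3 by chaining fresh nonterminals (Y1, Y2, …): affected rules were E → X1 E E; E → X1 E P.

E ::= X1 X1 | X1 Y1 | P P | X1 Y2; P ::= y | x; X1 ::= y; Y1 ::= E E; Y2 ::= E P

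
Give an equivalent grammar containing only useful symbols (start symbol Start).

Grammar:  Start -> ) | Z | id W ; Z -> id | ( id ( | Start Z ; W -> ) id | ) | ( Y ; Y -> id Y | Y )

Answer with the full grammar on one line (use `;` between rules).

Generating nonterminals: {Start, W, Z}.
Reachable from Start after that: {Start, W, Z}.
Removed useless symbols: {Y} and every production mentioning them.

Start -> ) | Z | id W; Z -> id | ( id ( | Start Z; W -> ) id | )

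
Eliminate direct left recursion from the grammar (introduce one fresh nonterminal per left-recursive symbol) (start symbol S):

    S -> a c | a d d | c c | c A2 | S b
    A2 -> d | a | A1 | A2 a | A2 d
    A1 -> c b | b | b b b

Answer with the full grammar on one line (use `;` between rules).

Left recursion appears on S, A2.
For S: α = {b}, β = {a c, a d d, c c, c A2}. Rewrite as S → β S' and S' → α S' | ε.
For A2: α = {a, d}, β = {d, a, A1}. Rewrite as A2 → β A2' and A2' → α A2' | ε.

S -> a c S' | a d d S' | c c S' | c A2 S'; A2 -> d A2' | a A2' | A1 A2'; A1 -> c b | b | b b b; S' -> b S' | ε; A2' -> a A2' | d A2' | ε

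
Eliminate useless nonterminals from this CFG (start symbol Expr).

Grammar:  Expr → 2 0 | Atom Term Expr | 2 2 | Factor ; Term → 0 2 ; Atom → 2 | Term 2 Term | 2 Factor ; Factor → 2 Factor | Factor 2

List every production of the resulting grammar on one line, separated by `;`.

Expr → 2 0 | Atom Term Expr | 2 2; Term → 0 2; Atom → 2 | Term 2 Term

Generating nonterminals: {Atom, Expr, Term}.
Reachable from Expr after that: {Atom, Expr, Term}.
Removed useless symbols: {Factor} and every production mentioning them.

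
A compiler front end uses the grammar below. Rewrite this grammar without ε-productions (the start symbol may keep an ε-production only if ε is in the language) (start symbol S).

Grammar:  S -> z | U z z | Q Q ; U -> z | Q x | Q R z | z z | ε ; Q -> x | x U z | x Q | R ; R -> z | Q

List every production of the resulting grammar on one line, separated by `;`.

S -> z | U z z | z z | Q Q; U -> z | Q x | Q R z | z z; Q -> x | x U z | x z | x Q | R; R -> z | Q

Nullable nonterminals: {U}.
ε ∉ L(G), so no ε-production is kept.
Add the nullable-subset variants: S → U z z gives U z z | z z. Q → x U z gives x U z | x z.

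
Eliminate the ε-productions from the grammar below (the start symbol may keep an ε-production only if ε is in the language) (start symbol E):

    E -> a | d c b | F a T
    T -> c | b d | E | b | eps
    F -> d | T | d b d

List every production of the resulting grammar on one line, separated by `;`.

E -> a | d c b | F a T | F a | a T; T -> c | b d | E | b; F -> d | T | d b d

Nullable nonterminals: {F, T}.
ε ∉ L(G), so no ε-production is kept.
Expand every rule over subsets of its nullable positions: E → F a T gives F a T | F a | a T.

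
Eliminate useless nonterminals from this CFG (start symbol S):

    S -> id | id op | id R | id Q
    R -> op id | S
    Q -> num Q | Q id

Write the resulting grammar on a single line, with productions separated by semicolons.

Generating nonterminals: {R, S}.
Reachable from S after that: {R, S}.
Removed useless symbols: {Q} and every production mentioning them.

S -> id | id op | id R; R -> op id | S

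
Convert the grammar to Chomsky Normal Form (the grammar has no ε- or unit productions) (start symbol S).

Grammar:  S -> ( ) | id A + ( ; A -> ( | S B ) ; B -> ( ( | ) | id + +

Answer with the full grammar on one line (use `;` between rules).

S -> X1 X2 | X3 Y1; A -> ( | S Y3; B -> X1 X1 | ) | X3 Y4; X1 -> (; X2 -> ); X3 -> id; X4 -> +; Y1 -> A Y2; Y2 -> X4 X1; Y3 -> B X2; Y4 -> X4 X4

Introduce a nonterminal for each terminal appearing in a rule of length ≥ 2: X1 → (, X2 → ), X3 → id, X4 → +.
Binarize each right-hand side of length ≥ 3 by chaining fresh nonterminals (Y1, Y2, …): affected rules were S → X3 A X4 X1; A → S B X2; B → X3 X4 X4.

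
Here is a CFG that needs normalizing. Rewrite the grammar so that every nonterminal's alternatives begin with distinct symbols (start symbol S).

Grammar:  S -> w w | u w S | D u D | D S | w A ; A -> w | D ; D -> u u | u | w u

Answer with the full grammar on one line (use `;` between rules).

S has alternatives sharing prefix 'w': factor to S → w S' with S' → w | A.
S has alternatives sharing prefix 'D': factor to S → D S'' with S'' → u D | S.
D has alternatives sharing prefix 'u': factor to D → u D' with D' → u | ε.

S -> u w S | w S' | D S''; A -> w | D; D -> w u | u D'; S' -> w | A; S'' -> u D | S; D' -> u | ε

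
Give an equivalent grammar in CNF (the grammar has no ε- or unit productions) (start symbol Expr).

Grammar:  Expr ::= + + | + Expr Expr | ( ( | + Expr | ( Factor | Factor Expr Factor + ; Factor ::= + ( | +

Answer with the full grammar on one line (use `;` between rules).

Introduce a nonterminal for each terminal appearing in a rule of length ≥ 2: X1 → +, X2 → (.
Binarize each right-hand side of length ≥ 3 by chaining fresh nonterminals (Y1, Y2, …): affected rules were Expr → X1 Expr Expr; Expr → Factor Expr Factor X1.

Expr ::= X1 X1 | X1 Y1 | X2 X2 | X1 Expr | X2 Factor | Factor Y2; Factor ::= X1 X2 | +; X1 ::= +; X2 ::= (; Y1 ::= Expr Expr; Y2 ::= Expr Y3; Y3 ::= Factor X1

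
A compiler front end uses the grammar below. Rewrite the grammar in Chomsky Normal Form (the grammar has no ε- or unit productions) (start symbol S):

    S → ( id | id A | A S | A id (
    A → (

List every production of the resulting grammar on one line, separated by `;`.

Introduce a nonterminal for each terminal appearing in a rule of length ≥ 2: X1 → (, X2 → id.
Binarize each right-hand side of length ≥ 3 by chaining fresh nonterminals (Y1, Y2, …): affected rules were S → A X2 X1.

S → X1 X2 | X2 A | A S | A Y1; A → (; X1 → (; X2 → id; Y1 → X2 X1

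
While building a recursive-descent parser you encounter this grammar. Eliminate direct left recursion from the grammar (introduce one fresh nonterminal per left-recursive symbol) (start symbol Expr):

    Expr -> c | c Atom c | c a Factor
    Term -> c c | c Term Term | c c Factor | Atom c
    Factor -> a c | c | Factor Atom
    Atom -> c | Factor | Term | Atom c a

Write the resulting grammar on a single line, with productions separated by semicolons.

Expr -> c | c Atom c | c a Factor; Term -> c c | c Term Term | c c Factor | Atom c; Factor -> a c Factor1 | c Factor1; Atom -> c Atom1 | Factor Atom1 | Term Atom1; Factor1 -> Atom Factor1 | ε; Atom1 -> c a Atom1 | ε

Left recursion appears on Factor, Atom.
For Factor: α = {Atom}, β = {a c, c}. Rewrite as Factor → β Factor1 and Factor1 → α Factor1 | ε.
For Atom: α = {c a}, β = {c, Factor, Term}. Rewrite as Atom → β Atom1 and Atom1 → α Atom1 | ε.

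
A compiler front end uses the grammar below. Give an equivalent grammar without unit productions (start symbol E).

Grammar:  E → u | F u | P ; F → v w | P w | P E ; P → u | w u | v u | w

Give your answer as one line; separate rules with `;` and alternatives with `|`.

E → u | F u | w u | v u | w; F → v w | P w | P E; P → u | w u | v u | w

Unit pairs: E ⇒* {P}.
Replace each nonterminal's rules with the union of the non-unit rules of every nonterminal it unit-derives.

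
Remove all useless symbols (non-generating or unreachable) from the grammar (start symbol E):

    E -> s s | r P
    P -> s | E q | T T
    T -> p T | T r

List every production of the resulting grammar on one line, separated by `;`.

E -> s s | r P; P -> s | E q

Generating nonterminals: {E, P}.
Reachable from E after that: {E, P}.
Removed useless symbols: {T} and every production mentioning them.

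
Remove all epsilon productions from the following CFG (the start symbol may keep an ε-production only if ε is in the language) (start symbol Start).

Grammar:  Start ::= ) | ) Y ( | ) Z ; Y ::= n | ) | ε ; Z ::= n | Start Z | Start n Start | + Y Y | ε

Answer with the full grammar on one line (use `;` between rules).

The nullable symbols are {Y, Z}.
ε ∉ L(G), so no ε-production is kept.
Add the nullable-subset variants: Start → ) Y ( gives ) Y ( | ) (. Z → Start Z gives Start Z | Start. Z → + Y Y gives + Y Y | + Y | +.

Start ::= ) | ) Y ( | ) ( | ) Z; Y ::= n | ); Z ::= n | Start Z | Start | Start n Start | + Y Y | + Y | +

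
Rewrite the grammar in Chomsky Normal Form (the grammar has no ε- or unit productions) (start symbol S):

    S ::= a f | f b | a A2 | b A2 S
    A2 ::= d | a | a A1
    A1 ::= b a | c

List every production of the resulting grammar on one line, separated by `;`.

Introduce a nonterminal for each terminal appearing in a rule of length ≥ 2: X1 → a, X2 → f, X3 → b.
Binarize each right-hand side of length ≥ 3 by chaining fresh nonterminals (Y1, Y2, …): affected rules were S → X3 A2 S.

S ::= X1 X2 | X2 X3 | X1 A2 | X3 Y1; A2 ::= d | a | X1 A1; A1 ::= X3 X1 | c; X1 ::= a; X2 ::= f; X3 ::= b; Y1 ::= A2 S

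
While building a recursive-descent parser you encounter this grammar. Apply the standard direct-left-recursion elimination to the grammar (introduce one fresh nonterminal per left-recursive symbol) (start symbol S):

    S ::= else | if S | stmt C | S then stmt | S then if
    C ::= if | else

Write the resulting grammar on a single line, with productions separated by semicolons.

S ::= else S' | if S S' | stmt C S'; C ::= if | else; S' ::= then stmt S' | then if S' | ε

S is directly left-recursive.
For S: α = {then stmt, then if}, β = {else, if S, stmt C}. Rewrite as S → β S' and S' → α S' | ε.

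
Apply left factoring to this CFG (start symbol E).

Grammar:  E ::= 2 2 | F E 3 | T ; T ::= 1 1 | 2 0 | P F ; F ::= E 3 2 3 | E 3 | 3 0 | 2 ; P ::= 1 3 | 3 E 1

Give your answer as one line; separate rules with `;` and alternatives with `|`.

F has alternatives sharing prefix 'E 3': factor to F → E 3 F' with F' → 2 3 | ε.

E ::= 2 2 | F E 3 | T; T ::= 1 1 | 2 0 | P F; F ::= 3 0 | 2 | E 3 F'; P ::= 1 3 | 3 E 1; F' ::= 2 3 | ε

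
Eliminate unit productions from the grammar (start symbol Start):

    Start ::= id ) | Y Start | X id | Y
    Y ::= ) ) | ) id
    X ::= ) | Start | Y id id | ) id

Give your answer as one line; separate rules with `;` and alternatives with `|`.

Unit pairs: Start ⇒* {Y}; X ⇒* {Start, Y}.
For every A with A ⇒* B via unit rules, add B's non-unit alternatives to A; then delete every rule of the form X → Y.

Start ::= id ) | Y Start | X id | ) ) | ) id; Y ::= ) ) | ) id; X ::= id ) | Y Start | X id | ) | Y id id | ) id | ) )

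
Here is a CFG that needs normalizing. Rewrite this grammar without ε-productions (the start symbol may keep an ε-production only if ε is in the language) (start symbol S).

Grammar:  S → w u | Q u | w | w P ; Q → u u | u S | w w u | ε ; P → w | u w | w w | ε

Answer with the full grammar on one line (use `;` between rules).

The nullable symbols are {P, Q}.
ε ∉ L(G), so no ε-production is kept.
Add the nullable-subset variants: S → Q u gives Q u | u.

S → w u | Q u | u | w | w P; Q → u u | u S | w w u; P → w | u w | w w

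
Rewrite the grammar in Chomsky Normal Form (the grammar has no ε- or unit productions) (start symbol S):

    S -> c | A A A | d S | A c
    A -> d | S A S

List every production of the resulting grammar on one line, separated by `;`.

S -> c | A Y1 | X1 S | A X2; A -> d | S Y2; X1 -> d; X2 -> c; Y1 -> A A; Y2 -> A S

Introduce a nonterminal for each terminal appearing in a rule of length ≥ 2: X1 → d, X2 → c.
Binarize each right-hand side of length ≥ 3 by chaining fresh nonterminals (Y1, Y2, …): affected rules were S → A A A; A → S A S.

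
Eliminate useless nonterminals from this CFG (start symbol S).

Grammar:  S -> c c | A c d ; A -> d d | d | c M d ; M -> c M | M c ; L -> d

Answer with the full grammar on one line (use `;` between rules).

Generating nonterminals: {A, L, S}.
Reachable from S after that: {A, S}.
Removed useless symbols: {L, M} and every production mentioning them.

S -> c c | A c d; A -> d d | d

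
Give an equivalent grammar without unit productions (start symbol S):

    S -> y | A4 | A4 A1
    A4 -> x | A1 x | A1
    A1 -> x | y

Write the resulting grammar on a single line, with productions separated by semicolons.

S -> x | A1 x | y | A4 A1; A4 -> x | A1 x | y; A1 -> x | y

Unit pairs: A4 ⇒* {A1}; S ⇒* {A1, A4}.
Replace each nonterminal's rules with the union of the non-unit rules of every nonterminal it unit-derives.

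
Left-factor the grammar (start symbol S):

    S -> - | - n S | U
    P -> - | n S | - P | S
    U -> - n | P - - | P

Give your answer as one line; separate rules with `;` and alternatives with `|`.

S has alternatives sharing prefix '-': factor to S → - S' with S' → ε | n S.
P has alternatives sharing prefix '-': factor to P → - P' with P' → ε | P.
U has alternatives sharing prefix 'P': factor to U → P U' with U' → - - | ε.

S -> U | - S'; P -> n S | S | - P'; U -> - n | P U'; S' -> ε | n S; P' -> ε | P; U' -> - - | ε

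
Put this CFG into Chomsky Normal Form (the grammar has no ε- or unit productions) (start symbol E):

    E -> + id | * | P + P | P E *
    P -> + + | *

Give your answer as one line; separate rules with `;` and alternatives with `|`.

E -> X1 X2 | * | P Y1 | P Y2; P -> X1 X1 | *; X1 -> +; X2 -> id; X3 -> *; Y1 -> X1 P; Y2 -> E X3

Introduce a nonterminal for each terminal appearing in a rule of length ≥ 2: X1 → +, X2 → id, X3 → *.
Binarize each right-hand side of length ≥ 3 by chaining fresh nonterminals (Y1, Y2, …): affected rules were E → P X1 P; E → P E X3.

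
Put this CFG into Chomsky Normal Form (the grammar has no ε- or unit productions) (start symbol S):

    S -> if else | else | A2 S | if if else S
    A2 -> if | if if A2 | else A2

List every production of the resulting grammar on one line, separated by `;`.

S -> X1 X2 | else | A2 S | X1 Y1; A2 -> if | X1 Y3 | X2 A2; X1 -> if; X2 -> else; Y1 -> X1 Y2; Y2 -> X2 S; Y3 -> X1 A2

Introduce a nonterminal for each terminal appearing in a rule of length ≥ 2: X1 → if, X2 → else.
Binarize each right-hand side of length ≥ 3 by chaining fresh nonterminals (Y1, Y2, …): affected rules were S → X1 X1 X2 S; A2 → X1 X1 A2.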